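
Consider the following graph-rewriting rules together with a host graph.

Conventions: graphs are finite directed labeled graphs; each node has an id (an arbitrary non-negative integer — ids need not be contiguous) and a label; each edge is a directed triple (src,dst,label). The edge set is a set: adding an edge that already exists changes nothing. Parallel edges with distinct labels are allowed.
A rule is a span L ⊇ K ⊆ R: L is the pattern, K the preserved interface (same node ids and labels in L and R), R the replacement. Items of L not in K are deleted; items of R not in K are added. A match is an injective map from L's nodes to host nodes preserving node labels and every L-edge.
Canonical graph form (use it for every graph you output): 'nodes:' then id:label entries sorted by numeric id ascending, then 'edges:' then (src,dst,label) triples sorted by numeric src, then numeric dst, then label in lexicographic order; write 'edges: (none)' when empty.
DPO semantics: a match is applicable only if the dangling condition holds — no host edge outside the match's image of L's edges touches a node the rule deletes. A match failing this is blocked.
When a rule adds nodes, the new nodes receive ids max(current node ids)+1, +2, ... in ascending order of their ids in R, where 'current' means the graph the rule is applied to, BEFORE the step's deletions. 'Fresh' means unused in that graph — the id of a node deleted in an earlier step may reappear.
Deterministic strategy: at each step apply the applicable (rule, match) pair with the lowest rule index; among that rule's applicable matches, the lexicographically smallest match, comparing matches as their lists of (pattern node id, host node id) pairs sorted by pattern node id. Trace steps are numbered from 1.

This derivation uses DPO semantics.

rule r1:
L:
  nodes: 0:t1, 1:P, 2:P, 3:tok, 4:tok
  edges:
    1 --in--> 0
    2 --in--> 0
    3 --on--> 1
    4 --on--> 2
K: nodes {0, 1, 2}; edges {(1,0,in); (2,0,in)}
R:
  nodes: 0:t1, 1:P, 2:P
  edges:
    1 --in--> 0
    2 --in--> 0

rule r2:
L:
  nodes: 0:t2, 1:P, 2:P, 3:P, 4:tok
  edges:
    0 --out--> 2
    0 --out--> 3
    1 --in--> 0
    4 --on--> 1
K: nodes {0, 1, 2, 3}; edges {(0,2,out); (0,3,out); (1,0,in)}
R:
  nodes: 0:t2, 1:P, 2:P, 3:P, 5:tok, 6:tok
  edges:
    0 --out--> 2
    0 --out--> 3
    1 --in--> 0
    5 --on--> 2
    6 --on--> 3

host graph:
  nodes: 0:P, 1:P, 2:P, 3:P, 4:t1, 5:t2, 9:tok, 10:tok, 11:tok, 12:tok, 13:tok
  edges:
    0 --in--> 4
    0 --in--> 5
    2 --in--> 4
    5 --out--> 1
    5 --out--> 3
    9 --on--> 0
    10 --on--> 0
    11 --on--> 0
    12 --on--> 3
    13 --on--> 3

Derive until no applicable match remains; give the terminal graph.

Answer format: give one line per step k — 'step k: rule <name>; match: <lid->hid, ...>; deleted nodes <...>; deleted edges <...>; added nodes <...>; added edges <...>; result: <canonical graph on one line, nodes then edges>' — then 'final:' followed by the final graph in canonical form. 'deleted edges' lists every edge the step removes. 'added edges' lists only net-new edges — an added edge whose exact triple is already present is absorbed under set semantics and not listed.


step 1: rule r2; match: 0->5, 1->0, 2->1, 3->3, 4->9; deleted nodes 9; deleted edges (9,0,on); added nodes 14, 15; added edges (14,1,on); (15,3,on); result: nodes: 0:P, 1:P, 2:P, 3:P, 4:t1, 5:t2, 10:tok, 11:tok, 12:tok, 13:tok, 14:tok, 15:tok edges: (0,4,in); (0,5,in); (2,4,in); (5,1,out); (5,3,out); (10,0,on); (11,0,on); (12,3,on); (13,3,on); (14,1,on); (15,3,on)
step 2: rule r2; match: 0->5, 1->0, 2->1, 3->3, 4->10; deleted nodes 10; deleted edges (10,0,on); added nodes 16, 17; added edges (16,1,on); (17,3,on); result: nodes: 0:P, 1:P, 2:P, 3:P, 4:t1, 5:t2, 11:tok, 12:tok, 13:tok, 14:tok, 15:tok, 16:tok, 17:tok edges: (0,4,in); (0,5,in); (2,4,in); (5,1,out); (5,3,out); (11,0,on); (12,3,on); (13,3,on); (14,1,on); (15,3,on); (16,1,on); (17,3,on)
step 3: rule r2; match: 0->5, 1->0, 2->1, 3->3, 4->11; deleted nodes 11; deleted edges (11,0,on); added nodes 18, 19; added edges (18,1,on); (19,3,on); result: nodes: 0:P, 1:P, 2:P, 3:P, 4:t1, 5:t2, 12:tok, 13:tok, 14:tok, 15:tok, 16:tok, 17:tok, 18:tok, 19:tok edges: (0,4,in); (0,5,in); (2,4,in); (5,1,out); (5,3,out); (12,3,on); (13,3,on); (14,1,on); (15,3,on); (16,1,on); (17,3,on); (18,1,on); (19,3,on)
final:
nodes: 0:P, 1:P, 2:P, 3:P, 4:t1, 5:t2, 12:tok, 13:tok, 14:tok, 15:tok, 16:tok, 17:tok, 18:tok, 19:tok
edges: (0,4,in); (0,5,in); (2,4,in); (5,1,out); (5,3,out); (12,3,on); (13,3,on); (14,1,on); (15,3,on); (16,1,on); (17,3,on); (18,1,on); (19,3,on)


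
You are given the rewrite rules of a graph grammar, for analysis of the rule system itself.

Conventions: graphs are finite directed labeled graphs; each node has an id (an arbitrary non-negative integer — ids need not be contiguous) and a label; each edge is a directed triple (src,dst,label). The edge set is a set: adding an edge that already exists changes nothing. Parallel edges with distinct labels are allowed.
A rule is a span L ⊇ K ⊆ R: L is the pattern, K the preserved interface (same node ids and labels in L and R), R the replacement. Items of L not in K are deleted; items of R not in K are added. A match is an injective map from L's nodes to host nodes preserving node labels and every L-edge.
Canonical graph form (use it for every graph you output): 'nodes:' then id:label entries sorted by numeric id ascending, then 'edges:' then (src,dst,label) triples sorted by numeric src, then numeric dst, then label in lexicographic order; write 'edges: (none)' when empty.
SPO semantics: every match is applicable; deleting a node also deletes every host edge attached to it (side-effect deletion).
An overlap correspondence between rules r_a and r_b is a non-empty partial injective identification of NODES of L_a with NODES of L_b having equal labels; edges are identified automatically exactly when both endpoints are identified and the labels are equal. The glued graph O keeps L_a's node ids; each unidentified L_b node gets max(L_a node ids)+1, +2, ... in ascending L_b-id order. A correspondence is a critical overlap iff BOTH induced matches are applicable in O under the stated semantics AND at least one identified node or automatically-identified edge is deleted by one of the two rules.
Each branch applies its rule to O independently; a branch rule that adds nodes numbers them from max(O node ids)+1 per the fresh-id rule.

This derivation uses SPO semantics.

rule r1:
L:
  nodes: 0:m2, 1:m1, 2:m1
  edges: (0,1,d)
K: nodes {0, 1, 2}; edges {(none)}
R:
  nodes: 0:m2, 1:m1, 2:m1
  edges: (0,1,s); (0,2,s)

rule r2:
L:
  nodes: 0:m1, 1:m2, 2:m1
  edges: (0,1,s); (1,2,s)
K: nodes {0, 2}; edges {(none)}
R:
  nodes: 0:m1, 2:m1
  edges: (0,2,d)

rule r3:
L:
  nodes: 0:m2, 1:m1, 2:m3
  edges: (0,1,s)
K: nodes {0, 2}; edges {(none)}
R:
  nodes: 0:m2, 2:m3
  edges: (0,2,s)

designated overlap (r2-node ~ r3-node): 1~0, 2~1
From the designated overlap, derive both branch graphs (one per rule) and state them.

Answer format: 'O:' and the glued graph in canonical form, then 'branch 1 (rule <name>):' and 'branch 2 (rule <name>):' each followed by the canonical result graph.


O:
nodes: 0:m1, 1:m2, 2:m1, 3:m3
edges: (0,1,s); (1,2,s)
branch 1 (rule r2):
nodes: 0:m1, 2:m1, 3:m3
edges: (0,2,d)
branch 2 (rule r3):
nodes: 0:m1, 1:m2, 3:m3
edges: (0,1,s); (1,3,s)


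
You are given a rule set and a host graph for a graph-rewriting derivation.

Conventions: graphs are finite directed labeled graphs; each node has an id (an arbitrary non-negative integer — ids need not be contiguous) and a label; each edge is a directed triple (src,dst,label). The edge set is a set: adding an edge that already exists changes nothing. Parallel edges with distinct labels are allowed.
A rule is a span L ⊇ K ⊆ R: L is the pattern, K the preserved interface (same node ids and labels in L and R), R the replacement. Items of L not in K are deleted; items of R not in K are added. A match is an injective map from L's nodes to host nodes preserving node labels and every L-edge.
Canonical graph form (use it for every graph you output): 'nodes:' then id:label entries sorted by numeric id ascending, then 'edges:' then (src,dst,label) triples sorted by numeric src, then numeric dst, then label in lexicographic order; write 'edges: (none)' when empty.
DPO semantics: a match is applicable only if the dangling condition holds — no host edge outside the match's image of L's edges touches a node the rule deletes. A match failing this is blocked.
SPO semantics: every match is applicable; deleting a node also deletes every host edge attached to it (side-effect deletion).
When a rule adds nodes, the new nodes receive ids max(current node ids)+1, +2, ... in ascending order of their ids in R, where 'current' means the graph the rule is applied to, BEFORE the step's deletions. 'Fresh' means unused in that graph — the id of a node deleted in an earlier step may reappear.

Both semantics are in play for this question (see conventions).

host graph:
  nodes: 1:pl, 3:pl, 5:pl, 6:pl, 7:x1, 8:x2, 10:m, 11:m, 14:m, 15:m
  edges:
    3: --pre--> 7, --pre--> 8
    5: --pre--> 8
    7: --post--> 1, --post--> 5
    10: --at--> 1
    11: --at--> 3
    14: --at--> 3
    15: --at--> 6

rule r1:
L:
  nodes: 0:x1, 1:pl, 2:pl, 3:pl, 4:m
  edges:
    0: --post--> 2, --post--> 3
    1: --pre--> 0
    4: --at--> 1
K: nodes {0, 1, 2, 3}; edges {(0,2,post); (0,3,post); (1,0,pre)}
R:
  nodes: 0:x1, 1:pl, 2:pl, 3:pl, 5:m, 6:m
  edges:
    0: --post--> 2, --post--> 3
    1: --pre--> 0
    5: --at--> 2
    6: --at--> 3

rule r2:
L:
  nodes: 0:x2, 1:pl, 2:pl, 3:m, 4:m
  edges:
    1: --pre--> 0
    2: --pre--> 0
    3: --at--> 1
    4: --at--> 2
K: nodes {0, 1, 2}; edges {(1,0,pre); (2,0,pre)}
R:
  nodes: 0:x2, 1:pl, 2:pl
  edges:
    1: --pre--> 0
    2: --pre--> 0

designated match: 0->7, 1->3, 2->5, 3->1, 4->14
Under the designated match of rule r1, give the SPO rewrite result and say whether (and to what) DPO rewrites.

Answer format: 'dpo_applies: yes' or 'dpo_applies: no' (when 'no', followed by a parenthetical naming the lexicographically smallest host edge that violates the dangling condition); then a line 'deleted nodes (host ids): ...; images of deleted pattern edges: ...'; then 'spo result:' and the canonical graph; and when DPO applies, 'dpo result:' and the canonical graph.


dpo_applies: yes
deleted nodes (host ids): 14; images of deleted pattern edges: (14,3,at)
spo result:
nodes: 1:pl, 3:pl, 5:pl, 6:pl, 7:x1, 8:x2, 10:m, 11:m, 15:m, 16:m, 17:m
edges: (3,7,pre); (3,8,pre); (5,8,pre); (7,1,post); (7,5,post); (10,1,at); (11,3,at); (15,6,at); (16,5,at); (17,1,at)
dpo result:
nodes: 1:pl, 3:pl, 5:pl, 6:pl, 7:x1, 8:x2, 10:m, 11:m, 15:m, 16:m, 17:m
edges: (3,7,pre); (3,8,pre); (5,8,pre); (7,1,post); (7,5,post); (10,1,at); (11,3,at); (15,6,at); (16,5,at); (17,1,at)


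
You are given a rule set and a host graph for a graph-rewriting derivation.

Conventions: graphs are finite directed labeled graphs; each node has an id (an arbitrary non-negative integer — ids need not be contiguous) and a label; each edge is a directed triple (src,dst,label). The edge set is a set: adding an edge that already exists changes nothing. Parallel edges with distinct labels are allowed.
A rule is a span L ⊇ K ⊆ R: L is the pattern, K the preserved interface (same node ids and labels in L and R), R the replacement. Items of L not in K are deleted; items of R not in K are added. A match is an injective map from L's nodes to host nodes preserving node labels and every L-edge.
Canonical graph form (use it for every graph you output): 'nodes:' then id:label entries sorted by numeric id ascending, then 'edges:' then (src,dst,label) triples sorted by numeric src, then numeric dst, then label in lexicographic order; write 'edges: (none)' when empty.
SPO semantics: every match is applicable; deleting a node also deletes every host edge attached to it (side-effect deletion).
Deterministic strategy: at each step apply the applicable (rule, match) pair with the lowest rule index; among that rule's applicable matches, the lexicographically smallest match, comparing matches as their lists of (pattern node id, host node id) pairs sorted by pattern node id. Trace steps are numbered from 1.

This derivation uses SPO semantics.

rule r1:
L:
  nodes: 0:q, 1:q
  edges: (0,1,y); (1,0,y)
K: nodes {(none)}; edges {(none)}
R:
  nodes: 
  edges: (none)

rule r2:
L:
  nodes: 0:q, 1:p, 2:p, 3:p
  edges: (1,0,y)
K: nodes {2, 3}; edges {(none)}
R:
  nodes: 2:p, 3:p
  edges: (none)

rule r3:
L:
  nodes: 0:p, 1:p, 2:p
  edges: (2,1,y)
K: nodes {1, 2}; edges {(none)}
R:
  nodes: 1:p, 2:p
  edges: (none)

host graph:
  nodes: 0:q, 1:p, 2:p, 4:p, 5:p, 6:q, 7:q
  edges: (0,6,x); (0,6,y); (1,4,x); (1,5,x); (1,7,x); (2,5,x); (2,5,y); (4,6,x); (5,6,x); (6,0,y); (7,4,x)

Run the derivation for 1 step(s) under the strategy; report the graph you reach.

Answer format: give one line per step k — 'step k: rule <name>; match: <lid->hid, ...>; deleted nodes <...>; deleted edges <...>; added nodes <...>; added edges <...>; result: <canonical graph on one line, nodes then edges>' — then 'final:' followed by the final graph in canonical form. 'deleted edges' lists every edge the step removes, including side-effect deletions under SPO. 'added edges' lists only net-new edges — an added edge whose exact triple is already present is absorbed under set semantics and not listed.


step 1: rule r1; match: 0->0, 1->6; deleted nodes 0, 6; deleted edges (0,6,x); (0,6,y); (4,6,x); (5,6,x); (6,0,y); added nodes (none); added edges (none); result: nodes: 1:p, 2:p, 4:p, 5:p, 7:q edges: (1,4,x); (1,5,x); (1,7,x); (2,5,x); (2,5,y); (7,4,x)
final:
nodes: 1:p, 2:p, 4:p, 5:p, 7:q
edges: (1,4,x); (1,5,x); (1,7,x); (2,5,x); (2,5,y); (7,4,x)


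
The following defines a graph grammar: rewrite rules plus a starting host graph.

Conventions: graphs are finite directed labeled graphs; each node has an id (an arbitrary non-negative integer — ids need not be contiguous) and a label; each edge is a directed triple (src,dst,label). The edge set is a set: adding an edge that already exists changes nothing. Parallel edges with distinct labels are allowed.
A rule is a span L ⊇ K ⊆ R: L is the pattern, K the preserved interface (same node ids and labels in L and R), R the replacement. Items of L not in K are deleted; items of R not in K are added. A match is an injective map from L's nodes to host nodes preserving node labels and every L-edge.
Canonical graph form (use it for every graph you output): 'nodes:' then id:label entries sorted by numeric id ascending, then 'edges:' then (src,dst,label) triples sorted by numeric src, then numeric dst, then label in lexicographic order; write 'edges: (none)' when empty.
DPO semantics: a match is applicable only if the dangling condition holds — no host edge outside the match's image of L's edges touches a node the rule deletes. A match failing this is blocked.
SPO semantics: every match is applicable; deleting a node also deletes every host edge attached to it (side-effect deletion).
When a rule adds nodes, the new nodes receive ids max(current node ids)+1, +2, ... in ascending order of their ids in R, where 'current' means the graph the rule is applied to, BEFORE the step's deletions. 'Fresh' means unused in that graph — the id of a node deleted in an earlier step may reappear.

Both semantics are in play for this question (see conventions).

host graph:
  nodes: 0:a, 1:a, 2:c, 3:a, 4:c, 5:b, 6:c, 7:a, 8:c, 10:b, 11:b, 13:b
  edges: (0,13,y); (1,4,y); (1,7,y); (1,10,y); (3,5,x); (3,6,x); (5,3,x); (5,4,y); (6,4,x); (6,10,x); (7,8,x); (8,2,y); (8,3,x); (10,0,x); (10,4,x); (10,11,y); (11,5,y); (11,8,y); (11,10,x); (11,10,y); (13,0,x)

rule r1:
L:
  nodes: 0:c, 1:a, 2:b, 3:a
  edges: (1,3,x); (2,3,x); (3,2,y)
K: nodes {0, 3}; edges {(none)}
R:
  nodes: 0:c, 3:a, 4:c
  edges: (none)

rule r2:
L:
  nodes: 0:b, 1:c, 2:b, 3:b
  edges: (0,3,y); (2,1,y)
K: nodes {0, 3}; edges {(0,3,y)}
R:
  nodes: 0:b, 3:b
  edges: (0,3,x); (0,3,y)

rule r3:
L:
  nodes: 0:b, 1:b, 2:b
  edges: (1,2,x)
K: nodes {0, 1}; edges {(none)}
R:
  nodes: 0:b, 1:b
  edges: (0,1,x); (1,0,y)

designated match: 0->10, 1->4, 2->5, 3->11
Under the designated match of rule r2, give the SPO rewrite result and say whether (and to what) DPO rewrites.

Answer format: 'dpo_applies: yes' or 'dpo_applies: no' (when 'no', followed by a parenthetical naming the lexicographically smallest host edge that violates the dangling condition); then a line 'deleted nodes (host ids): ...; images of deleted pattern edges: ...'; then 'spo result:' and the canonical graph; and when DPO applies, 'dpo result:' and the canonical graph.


dpo_applies: no
(the rule deletes node 4, which keeps host edge (1,4,y) outside the match image — the dangling condition fails, DPO blocks; SPO proceeds and side-deletes such edges)
deleted nodes (host ids): 4, 5; images of deleted pattern edges: (5,4,y)
spo result:
nodes: 0:a, 1:a, 2:c, 3:a, 6:c, 7:a, 8:c, 10:b, 11:b, 13:b
edges: (0,13,y); (1,7,y); (1,10,y); (3,6,x); (6,10,x); (7,8,x); (8,2,y); (8,3,x); (10,0,x); (10,11,x); (10,11,y); (11,8,y); (11,10,x); (11,10,y); (13,0,x)


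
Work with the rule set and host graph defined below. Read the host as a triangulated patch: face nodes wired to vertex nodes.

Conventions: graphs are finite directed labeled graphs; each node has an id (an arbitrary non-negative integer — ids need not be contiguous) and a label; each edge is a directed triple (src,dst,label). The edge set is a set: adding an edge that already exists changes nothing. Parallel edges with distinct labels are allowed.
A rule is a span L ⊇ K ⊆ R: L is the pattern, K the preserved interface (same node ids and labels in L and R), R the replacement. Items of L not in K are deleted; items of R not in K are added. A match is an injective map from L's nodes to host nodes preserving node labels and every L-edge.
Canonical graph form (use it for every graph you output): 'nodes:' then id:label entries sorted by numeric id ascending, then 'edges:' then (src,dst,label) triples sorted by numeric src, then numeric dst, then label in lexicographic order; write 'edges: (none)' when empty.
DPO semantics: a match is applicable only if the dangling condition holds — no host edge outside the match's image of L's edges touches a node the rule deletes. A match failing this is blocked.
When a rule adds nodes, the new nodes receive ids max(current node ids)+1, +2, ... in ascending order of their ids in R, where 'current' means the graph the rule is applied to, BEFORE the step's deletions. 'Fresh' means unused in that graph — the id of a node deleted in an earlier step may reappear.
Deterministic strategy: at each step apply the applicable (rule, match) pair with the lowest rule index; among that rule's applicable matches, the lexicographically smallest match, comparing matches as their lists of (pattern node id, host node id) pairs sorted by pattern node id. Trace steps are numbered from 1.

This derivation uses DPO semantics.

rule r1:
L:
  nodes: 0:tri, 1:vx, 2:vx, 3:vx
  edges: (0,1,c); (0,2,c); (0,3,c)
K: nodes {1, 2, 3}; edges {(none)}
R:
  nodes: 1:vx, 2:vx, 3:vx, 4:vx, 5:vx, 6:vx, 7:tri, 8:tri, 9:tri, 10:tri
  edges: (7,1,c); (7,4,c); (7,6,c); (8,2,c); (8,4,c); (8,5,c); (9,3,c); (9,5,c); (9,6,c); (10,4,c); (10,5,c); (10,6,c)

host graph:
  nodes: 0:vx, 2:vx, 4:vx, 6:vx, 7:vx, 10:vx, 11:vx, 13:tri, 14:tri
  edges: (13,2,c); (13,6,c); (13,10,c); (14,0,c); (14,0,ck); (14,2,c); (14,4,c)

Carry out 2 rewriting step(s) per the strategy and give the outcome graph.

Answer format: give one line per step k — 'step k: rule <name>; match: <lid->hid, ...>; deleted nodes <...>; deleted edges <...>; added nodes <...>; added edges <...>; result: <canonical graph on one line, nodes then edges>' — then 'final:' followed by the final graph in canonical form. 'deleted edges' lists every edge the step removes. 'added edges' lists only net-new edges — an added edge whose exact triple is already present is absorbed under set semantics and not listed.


step 1: rule r1; match: 0->13, 1->2, 2->6, 3->10; deleted nodes 13; deleted edges (13,2,c); (13,6,c); (13,10,c); added nodes 15, 16, 17, 18, 19, 20, 21; added edges (18,2,c); (18,15,c); (18,17,c); (19,6,c); (19,15,c); (19,16,c); (20,10,c); (20,16,c); (20,17,c); (21,15,c); (21,16,c); (21,17,c); result: nodes: 0:vx, 2:vx, 4:vx, 6:vx, 7:vx, 10:vx, 11:vx, 14:tri, 15:vx, 16:vx, 17:vx, 18:tri, 19:tri, 20:tri, 21:tri edges: (14,0,c); (14,0,ck); (14,2,c); (14,4,c); (18,2,c); (18,15,c); (18,17,c); (19,6,c); (19,15,c); (19,16,c); (20,10,c); (20,16,c); (20,17,c); (21,15,c); (21,16,c); (21,17,c)
step 2: rule r1; match: 0->18, 1->2, 2->15, 3->17; deleted nodes 18; deleted edges (18,2,c); (18,15,c); (18,17,c); added nodes 22, 23, 24, 25, 26, 27, 28; added edges (25,2,c); (25,22,c); (25,24,c); (26,15,c); (26,22,c); (26,23,c); (27,17,c); (27,23,c); (27,24,c); (28,22,c); (28,23,c); (28,24,c); result: nodes: 0:vx, 2:vx, 4:vx, 6:vx, 7:vx, 10:vx, 11:vx, 14:tri, 15:vx, 16:vx, 17:vx, 19:tri, 20:tri, 21:tri, 22:vx, 23:vx, 24:vx, 25:tri, 26:tri, 27:tri, 28:tri edges: (14,0,c); (14,0,ck); (14,2,c); (14,4,c); (19,6,c); (19,15,c); (19,16,c); (20,10,c); (20,16,c); (20,17,c); (21,15,c); (21,16,c); (21,17,c); (25,2,c); (25,22,c); (25,24,c); (26,15,c); (26,22,c); (26,23,c); (27,17,c); (27,23,c); (27,24,c); (28,22,c); (28,23,c); (28,24,c)
final:
nodes: 0:vx, 2:vx, 4:vx, 6:vx, 7:vx, 10:vx, 11:vx, 14:tri, 15:vx, 16:vx, 17:vx, 19:tri, 20:tri, 21:tri, 22:vx, 23:vx, 24:vx, 25:tri, 26:tri, 27:tri, 28:tri
edges: (14,0,c); (14,0,ck); (14,2,c); (14,4,c); (19,6,c); (19,15,c); (19,16,c); (20,10,c); (20,16,c); (20,17,c); (21,15,c); (21,16,c); (21,17,c); (25,2,c); (25,22,c); (25,24,c); (26,15,c); (26,22,c); (26,23,c); (27,17,c); (27,23,c); (27,24,c); (28,22,c); (28,23,c); (28,24,c)


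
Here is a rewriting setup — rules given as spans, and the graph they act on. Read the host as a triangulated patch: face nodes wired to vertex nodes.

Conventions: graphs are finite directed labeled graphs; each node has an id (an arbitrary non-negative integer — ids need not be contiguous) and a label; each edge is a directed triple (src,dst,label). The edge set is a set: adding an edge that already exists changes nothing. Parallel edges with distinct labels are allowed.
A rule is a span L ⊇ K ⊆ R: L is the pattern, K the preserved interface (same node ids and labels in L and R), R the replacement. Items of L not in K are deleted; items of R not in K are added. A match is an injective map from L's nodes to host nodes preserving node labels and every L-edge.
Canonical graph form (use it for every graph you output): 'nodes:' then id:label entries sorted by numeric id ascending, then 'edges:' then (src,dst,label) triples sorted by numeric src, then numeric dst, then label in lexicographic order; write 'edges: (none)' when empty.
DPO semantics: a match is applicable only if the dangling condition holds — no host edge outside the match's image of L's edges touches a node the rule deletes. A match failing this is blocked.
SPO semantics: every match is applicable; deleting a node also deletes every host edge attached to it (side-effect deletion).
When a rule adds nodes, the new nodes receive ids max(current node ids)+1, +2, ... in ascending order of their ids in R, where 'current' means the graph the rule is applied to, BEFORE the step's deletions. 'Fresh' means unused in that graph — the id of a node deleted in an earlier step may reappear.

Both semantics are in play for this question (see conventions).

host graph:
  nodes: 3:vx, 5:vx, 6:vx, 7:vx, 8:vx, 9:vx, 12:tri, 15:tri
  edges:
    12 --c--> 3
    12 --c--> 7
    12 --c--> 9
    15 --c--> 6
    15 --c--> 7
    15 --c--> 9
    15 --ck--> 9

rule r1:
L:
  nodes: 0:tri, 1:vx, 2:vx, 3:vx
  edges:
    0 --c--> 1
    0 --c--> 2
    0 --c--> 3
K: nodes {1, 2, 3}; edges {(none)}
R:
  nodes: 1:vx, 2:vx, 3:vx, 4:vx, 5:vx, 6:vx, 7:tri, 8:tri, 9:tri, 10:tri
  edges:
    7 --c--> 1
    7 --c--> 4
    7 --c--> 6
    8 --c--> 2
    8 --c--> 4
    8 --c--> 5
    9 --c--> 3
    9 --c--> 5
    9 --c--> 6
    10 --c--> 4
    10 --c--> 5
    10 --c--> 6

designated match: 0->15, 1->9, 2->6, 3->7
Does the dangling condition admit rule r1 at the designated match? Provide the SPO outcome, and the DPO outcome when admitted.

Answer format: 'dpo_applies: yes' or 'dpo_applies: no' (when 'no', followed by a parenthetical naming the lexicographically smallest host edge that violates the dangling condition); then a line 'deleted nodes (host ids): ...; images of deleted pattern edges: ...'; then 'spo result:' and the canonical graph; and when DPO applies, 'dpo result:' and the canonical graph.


dpo_applies: no
(the rule deletes node 15, which keeps host edge (15,9,ck) outside the match image — the dangling condition fails, DPO blocks; SPO proceeds and side-deletes such edges)
deleted nodes (host ids): 15; images of deleted pattern edges: (15,6,c); (15,7,c); (15,9,c)
spo result:
nodes: 3:vx, 5:vx, 6:vx, 7:vx, 8:vx, 9:vx, 12:tri, 16:vx, 17:vx, 18:vx, 19:tri, 20:tri, 21:tri, 22:tri
edges: (12,3,c); (12,7,c); (12,9,c); (19,9,c); (19,16,c); (19,18,c); (20,6,c); (20,16,c); (20,17,c); (21,7,c); (21,17,c); (21,18,c); (22,16,c); (22,17,c); (22,18,c)


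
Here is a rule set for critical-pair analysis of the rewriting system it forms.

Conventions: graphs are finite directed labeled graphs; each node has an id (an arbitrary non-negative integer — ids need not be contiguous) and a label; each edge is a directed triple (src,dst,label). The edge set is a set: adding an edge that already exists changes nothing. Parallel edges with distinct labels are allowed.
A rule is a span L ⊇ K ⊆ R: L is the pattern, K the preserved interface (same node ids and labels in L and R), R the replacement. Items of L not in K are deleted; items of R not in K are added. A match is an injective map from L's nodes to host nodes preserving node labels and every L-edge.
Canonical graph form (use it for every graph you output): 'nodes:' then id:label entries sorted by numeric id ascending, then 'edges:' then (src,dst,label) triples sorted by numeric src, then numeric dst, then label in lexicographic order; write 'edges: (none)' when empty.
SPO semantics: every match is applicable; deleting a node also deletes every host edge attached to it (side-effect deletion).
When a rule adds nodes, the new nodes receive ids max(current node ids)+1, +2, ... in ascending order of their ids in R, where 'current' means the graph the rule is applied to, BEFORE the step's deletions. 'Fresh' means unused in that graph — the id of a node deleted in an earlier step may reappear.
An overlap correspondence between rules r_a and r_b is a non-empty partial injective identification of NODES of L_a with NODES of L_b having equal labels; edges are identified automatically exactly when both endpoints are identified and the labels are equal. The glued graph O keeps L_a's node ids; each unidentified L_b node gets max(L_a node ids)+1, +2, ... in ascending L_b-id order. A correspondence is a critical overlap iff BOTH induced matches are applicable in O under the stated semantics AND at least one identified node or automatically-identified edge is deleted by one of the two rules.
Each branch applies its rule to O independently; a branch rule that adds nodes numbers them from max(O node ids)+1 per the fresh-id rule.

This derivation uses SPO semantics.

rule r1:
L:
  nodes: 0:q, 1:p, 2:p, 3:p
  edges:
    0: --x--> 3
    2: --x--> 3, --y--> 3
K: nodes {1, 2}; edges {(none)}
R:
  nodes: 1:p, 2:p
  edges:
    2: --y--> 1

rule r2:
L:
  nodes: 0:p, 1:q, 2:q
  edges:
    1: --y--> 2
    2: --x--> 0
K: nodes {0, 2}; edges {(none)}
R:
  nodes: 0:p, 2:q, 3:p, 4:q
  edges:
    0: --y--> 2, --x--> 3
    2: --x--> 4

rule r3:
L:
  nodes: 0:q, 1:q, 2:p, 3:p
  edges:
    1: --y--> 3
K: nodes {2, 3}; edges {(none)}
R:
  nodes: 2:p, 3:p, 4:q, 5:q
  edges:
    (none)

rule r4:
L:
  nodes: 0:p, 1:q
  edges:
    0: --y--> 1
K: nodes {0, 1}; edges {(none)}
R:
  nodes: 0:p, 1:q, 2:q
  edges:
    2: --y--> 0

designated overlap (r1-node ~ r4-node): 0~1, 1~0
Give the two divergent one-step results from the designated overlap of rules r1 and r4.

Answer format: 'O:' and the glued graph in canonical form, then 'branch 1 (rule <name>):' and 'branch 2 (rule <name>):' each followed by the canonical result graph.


O:
nodes: 0:q, 1:p, 2:p, 3:p
edges: (0,3,x); (1,0,y); (2,3,x); (2,3,y)
branch 1 (rule r1):
nodes: 1:p, 2:p
edges: (2,1,y)
branch 2 (rule r4):
nodes: 0:q, 1:p, 2:p, 3:p, 4:q
edges: (0,3,x); (2,3,x); (2,3,y); (4,1,y)


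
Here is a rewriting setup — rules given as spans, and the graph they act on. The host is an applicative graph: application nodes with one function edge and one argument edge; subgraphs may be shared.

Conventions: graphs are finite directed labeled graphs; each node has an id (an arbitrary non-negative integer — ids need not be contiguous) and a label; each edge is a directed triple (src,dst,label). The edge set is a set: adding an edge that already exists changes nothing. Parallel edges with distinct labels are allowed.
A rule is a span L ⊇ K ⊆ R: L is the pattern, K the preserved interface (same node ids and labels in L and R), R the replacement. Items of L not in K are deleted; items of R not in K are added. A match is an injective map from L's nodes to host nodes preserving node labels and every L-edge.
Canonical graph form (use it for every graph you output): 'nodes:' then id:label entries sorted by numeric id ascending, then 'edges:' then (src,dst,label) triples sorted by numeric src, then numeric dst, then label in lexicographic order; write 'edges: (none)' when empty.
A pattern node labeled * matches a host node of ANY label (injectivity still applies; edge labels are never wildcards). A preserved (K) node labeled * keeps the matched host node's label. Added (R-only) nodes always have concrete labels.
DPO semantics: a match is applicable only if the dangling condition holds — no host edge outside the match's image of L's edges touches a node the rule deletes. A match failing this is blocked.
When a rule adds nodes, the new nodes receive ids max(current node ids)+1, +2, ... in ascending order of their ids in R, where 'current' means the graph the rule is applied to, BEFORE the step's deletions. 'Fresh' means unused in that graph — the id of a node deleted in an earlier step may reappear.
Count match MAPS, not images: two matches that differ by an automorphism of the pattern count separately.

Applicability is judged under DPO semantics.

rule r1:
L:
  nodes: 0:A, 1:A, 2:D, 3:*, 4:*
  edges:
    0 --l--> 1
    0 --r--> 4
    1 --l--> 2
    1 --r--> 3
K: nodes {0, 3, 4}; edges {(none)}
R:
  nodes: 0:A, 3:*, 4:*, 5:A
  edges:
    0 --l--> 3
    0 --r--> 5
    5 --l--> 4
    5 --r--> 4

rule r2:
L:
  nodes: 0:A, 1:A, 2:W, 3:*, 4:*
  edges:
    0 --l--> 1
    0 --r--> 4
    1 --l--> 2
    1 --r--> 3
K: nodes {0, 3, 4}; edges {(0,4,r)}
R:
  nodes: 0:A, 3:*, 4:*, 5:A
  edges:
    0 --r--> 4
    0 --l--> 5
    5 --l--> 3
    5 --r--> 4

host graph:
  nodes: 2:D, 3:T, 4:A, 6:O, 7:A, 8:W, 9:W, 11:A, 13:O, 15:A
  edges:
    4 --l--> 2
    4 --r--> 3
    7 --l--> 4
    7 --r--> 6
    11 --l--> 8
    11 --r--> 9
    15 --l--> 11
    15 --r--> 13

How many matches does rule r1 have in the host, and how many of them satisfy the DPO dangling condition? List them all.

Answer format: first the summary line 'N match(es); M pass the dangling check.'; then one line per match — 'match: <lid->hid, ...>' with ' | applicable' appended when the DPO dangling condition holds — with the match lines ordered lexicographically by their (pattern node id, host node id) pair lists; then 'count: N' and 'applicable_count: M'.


1 match(es); 1 pass the dangling check.
match: 0->7, 1->4, 2->2, 3->3, 4->6 | applicable
count: 1
applicable_count: 1


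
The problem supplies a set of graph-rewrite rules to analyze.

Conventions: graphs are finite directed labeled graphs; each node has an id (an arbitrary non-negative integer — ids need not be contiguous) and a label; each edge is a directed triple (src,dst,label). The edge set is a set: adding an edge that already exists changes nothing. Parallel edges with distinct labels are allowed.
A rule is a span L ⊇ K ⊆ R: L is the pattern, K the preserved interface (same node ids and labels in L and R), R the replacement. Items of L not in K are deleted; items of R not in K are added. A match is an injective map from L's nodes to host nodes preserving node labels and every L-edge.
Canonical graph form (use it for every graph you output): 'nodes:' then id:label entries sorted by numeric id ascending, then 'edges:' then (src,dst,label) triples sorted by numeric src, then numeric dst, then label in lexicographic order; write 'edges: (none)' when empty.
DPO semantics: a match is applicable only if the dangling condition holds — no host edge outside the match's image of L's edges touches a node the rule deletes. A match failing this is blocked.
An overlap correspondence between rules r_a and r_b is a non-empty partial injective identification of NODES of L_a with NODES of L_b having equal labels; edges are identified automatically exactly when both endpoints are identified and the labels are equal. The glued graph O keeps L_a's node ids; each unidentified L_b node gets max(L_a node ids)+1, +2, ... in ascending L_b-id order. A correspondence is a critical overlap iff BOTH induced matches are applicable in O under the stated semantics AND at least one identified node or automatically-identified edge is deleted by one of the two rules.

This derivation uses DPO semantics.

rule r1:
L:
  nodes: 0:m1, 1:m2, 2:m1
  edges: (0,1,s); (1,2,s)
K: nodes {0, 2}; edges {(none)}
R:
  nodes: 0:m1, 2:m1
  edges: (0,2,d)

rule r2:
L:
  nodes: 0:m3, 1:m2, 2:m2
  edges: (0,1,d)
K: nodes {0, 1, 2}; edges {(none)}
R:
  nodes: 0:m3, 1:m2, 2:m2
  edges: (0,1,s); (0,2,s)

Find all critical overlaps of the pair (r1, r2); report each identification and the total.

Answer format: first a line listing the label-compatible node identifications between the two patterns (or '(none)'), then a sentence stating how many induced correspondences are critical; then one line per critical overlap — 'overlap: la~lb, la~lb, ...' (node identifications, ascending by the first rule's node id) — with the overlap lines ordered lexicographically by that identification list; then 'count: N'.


label-compatible node identifications between L(r1) and L(r2): 1~1, 1~2
1 of the induced correspondences is a critical overlap of r1 and r2.
overlap: 1~2
count: 1


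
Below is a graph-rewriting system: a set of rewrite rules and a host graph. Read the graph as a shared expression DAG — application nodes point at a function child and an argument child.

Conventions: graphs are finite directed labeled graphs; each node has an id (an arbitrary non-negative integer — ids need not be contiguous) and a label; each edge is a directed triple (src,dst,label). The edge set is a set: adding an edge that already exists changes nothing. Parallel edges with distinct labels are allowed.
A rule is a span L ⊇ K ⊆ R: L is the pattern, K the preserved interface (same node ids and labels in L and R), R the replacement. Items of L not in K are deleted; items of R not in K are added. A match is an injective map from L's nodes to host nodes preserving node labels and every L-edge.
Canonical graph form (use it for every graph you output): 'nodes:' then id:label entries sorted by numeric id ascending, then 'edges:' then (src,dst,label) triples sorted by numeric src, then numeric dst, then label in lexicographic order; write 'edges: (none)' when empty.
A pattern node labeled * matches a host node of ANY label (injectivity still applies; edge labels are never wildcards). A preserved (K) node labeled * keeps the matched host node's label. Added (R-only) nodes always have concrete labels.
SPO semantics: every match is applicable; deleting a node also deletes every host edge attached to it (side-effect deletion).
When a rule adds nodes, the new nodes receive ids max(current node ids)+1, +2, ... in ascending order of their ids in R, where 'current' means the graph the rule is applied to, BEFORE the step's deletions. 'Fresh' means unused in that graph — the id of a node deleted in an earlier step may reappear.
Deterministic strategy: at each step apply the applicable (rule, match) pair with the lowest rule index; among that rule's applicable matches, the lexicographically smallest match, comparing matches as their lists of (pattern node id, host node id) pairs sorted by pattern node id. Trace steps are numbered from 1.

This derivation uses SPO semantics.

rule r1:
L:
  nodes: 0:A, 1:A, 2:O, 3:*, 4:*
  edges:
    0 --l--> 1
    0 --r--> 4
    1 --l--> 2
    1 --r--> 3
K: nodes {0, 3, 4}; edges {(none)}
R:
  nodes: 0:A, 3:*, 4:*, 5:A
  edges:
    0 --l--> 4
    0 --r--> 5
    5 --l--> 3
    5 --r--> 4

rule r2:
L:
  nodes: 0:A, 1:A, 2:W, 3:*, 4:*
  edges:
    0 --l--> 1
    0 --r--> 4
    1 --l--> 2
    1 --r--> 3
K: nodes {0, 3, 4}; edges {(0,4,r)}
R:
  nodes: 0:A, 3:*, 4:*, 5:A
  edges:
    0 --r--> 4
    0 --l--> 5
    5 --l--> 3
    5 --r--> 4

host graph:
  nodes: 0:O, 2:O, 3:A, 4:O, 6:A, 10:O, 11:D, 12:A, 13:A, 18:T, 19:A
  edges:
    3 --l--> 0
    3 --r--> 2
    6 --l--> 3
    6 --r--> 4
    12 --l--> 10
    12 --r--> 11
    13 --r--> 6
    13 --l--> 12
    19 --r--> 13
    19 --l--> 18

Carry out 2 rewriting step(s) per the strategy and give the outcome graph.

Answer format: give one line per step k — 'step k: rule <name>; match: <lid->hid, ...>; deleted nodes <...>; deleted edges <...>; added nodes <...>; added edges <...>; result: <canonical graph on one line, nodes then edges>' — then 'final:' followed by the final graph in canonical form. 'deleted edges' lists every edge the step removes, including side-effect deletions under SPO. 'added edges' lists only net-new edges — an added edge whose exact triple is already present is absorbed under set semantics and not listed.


step 1: rule r1; match: 0->6, 1->3, 2->0, 3->2, 4->4; deleted nodes 0, 3; deleted edges (3,0,l); (3,2,r); (6,3,l); (6,4,r); added nodes 20; added edges (6,4,l); (6,20,r); (20,2,l); (20,4,r); result: nodes: 2:O, 4:O, 6:A, 10:O, 11:D, 12:A, 13:A, 18:T, 19:A, 20:A edges: (6,4,l); (6,20,r); (12,10,l); (12,11,r); (13,6,r); (13,12,l); (19,13,r); (19,18,l); (20,2,l); (20,4,r)
step 2: rule r1; match: 0->13, 1->12, 2->10, 3->11, 4->6; deleted nodes 10, 12; deleted edges (12,10,l); (12,11,r); (13,6,r); (13,12,l); added nodes 21; added edges (13,6,l); (13,21,r); (21,6,r); (21,11,l); result: nodes: 2:O, 4:O, 6:A, 11:D, 13:A, 18:T, 19:A, 20:A, 21:A edges: (6,4,l); (6,20,r); (13,6,l); (13,21,r); (19,13,r); (19,18,l); (20,2,l); (20,4,r); (21,6,r); (21,11,l)
final:
nodes: 2:O, 4:O, 6:A, 11:D, 13:A, 18:T, 19:A, 20:A, 21:A
edges: (6,4,l); (6,20,r); (13,6,l); (13,21,r); (19,13,r); (19,18,l); (20,2,l); (20,4,r); (21,6,r); (21,11,l)


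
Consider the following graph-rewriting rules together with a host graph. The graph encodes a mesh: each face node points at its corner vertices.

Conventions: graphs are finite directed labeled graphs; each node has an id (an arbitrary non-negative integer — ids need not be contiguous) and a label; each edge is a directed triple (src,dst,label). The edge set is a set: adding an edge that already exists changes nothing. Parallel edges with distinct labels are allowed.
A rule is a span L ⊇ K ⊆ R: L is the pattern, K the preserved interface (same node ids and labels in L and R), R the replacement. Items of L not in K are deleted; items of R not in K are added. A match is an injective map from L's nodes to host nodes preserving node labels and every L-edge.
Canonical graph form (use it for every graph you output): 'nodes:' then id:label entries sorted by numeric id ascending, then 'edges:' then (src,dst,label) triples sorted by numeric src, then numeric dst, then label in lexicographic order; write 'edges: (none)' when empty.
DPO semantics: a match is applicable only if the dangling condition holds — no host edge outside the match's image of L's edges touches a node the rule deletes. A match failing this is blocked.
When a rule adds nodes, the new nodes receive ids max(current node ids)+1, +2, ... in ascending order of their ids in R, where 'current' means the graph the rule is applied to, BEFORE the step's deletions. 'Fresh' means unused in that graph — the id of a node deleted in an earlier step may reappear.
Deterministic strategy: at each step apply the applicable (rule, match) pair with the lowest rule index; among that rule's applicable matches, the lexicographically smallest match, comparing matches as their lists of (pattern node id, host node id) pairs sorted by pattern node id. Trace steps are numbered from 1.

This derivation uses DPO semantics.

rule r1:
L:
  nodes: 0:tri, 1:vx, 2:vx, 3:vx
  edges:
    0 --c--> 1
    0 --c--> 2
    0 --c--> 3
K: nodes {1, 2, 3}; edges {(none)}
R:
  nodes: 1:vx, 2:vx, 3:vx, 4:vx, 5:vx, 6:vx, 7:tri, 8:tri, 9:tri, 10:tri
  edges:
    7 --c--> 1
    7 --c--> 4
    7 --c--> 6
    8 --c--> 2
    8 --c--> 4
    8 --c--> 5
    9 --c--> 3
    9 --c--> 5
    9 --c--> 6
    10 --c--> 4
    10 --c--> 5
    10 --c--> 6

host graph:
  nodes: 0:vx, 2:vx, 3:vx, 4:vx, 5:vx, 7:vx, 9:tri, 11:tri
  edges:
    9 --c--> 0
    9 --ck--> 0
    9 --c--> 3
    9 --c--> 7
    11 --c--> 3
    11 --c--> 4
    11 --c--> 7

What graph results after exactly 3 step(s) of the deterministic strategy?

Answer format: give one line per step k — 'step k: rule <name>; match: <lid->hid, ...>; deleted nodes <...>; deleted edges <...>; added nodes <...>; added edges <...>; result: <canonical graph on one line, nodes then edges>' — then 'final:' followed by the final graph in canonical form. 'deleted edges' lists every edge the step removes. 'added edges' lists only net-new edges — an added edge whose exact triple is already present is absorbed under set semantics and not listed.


step 1: rule r1; match: 0->11, 1->3, 2->4, 3->7; deleted nodes 11; deleted edges (11,3,c); (11,4,c); (11,7,c); added nodes 12, 13, 14, 15, 16, 17, 18; added edges (15,3,c); (15,12,c); (15,14,c); (16,4,c); (16,12,c); (16,13,c); (17,7,c); (17,13,c); (17,14,c); (18,12,c); (18,13,c); (18,14,c); result: nodes: 0:vx, 2:vx, 3:vx, 4:vx, 5:vx, 7:vx, 9:tri, 12:vx, 13:vx, 14:vx, 15:tri, 16:tri, 17:tri, 18:tri edges: (9,0,c); (9,0,ck); (9,3,c); (9,7,c); (15,3,c); (15,12,c); (15,14,c); (16,4,c); (16,12,c); (16,13,c); (17,7,c); (17,13,c); (17,14,c); (18,12,c); (18,13,c); (18,14,c)
step 2: rule r1; match: 0->15, 1->3, 2->12, 3->14; deleted nodes 15; deleted edges (15,3,c); (15,12,c); (15,14,c); added nodes 19, 20, 21, 22, 23, 24, 25; added edges (22,3,c); (22,19,c); (22,21,c); (23,12,c); (23,19,c); (23,20,c); (24,14,c); (24,20,c); (24,21,c); (25,19,c); (25,20,c); (25,21,c); result: nodes: 0:vx, 2:vx, 3:vx, 4:vx, 5:vx, 7:vx, 9:tri, 12:vx, 13:vx, 14:vx, 16:tri, 17:tri, 18:tri, 19:vx, 20:vx, 21:vx, 22:tri, 23:tri, 24:tri, 25:tri edges: (9,0,c); (9,0,ck); (9,3,c); (9,7,c); (16,4,c); (16,12,c); (16,13,c); (17,7,c); (17,13,c); (17,14,c); (18,12,c); (18,13,c); (18,14,c); (22,3,c); (22,19,c); (22,21,c); (23,12,c); (23,19,c); (23,20,c); (24,14,c); (24,20,c); (24,21,c); (25,19,c); (25,20,c); (25,21,c)
step 3: rule r1; match: 0->16, 1->4, 2->12, 3->13; deleted nodes 16; deleted edges (16,4,c); (16,12,c); (16,13,c); added nodes 26, 27, 28, 29, 30, 31, 32; added edges (29,4,c); (29,26,c); (29,28,c); (30,12,c); (30,26,c); (30,27,c); (31,13,c); (31,27,c); (31,28,c); (32,26,c); (32,27,c); (32,28,c); result: nodes: 0:vx, 2:vx, 3:vx, 4:vx, 5:vx, 7:vx, 9:tri, 12:vx, 13:vx, 14:vx, 17:tri, 18:tri, 19:vx, 20:vx, 21:vx, 22:tri, 23:tri, 24:tri, 25:tri, 26:vx, 27:vx, 28:vx, 29:tri, 30:tri, 31:tri, 32:tri edges: (9,0,c); (9,0,ck); (9,3,c); (9,7,c); (17,7,c); (17,13,c); (17,14,c); (18,12,c); (18,13,c); (18,14,c); (22,3,c); (22,19,c); (22,21,c); (23,12,c); (23,19,c); (23,20,c); (24,14,c); (24,20,c); (24,21,c); (25,19,c); (25,20,c); (25,21,c); (29,4,c); (29,26,c); (29,28,c); (30,12,c); (30,26,c); (30,27,c); (31,13,c); (31,27,c); (31,28,c); (32,26,c); (32,27,c); (32,28,c)
final:
nodes: 0:vx, 2:vx, 3:vx, 4:vx, 5:vx, 7:vx, 9:tri, 12:vx, 13:vx, 14:vx, 17:tri, 18:tri, 19:vx, 20:vx, 21:vx, 22:tri, 23:tri, 24:tri, 25:tri, 26:vx, 27:vx, 28:vx, 29:tri, 30:tri, 31:tri, 32:tri
edges: (9,0,c); (9,0,ck); (9,3,c); (9,7,c); (17,7,c); (17,13,c); (17,14,c); (18,12,c); (18,13,c); (18,14,c); (22,3,c); (22,19,c); (22,21,c); (23,12,c); (23,19,c); (23,20,c); (24,14,c); (24,20,c); (24,21,c); (25,19,c); (25,20,c); (25,21,c); (29,4,c); (29,26,c); (29,28,c); (30,12,c); (30,26,c); (30,27,c); (31,13,c); (31,27,c); (31,28,c); (32,26,c); (32,27,c); (32,28,c)
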